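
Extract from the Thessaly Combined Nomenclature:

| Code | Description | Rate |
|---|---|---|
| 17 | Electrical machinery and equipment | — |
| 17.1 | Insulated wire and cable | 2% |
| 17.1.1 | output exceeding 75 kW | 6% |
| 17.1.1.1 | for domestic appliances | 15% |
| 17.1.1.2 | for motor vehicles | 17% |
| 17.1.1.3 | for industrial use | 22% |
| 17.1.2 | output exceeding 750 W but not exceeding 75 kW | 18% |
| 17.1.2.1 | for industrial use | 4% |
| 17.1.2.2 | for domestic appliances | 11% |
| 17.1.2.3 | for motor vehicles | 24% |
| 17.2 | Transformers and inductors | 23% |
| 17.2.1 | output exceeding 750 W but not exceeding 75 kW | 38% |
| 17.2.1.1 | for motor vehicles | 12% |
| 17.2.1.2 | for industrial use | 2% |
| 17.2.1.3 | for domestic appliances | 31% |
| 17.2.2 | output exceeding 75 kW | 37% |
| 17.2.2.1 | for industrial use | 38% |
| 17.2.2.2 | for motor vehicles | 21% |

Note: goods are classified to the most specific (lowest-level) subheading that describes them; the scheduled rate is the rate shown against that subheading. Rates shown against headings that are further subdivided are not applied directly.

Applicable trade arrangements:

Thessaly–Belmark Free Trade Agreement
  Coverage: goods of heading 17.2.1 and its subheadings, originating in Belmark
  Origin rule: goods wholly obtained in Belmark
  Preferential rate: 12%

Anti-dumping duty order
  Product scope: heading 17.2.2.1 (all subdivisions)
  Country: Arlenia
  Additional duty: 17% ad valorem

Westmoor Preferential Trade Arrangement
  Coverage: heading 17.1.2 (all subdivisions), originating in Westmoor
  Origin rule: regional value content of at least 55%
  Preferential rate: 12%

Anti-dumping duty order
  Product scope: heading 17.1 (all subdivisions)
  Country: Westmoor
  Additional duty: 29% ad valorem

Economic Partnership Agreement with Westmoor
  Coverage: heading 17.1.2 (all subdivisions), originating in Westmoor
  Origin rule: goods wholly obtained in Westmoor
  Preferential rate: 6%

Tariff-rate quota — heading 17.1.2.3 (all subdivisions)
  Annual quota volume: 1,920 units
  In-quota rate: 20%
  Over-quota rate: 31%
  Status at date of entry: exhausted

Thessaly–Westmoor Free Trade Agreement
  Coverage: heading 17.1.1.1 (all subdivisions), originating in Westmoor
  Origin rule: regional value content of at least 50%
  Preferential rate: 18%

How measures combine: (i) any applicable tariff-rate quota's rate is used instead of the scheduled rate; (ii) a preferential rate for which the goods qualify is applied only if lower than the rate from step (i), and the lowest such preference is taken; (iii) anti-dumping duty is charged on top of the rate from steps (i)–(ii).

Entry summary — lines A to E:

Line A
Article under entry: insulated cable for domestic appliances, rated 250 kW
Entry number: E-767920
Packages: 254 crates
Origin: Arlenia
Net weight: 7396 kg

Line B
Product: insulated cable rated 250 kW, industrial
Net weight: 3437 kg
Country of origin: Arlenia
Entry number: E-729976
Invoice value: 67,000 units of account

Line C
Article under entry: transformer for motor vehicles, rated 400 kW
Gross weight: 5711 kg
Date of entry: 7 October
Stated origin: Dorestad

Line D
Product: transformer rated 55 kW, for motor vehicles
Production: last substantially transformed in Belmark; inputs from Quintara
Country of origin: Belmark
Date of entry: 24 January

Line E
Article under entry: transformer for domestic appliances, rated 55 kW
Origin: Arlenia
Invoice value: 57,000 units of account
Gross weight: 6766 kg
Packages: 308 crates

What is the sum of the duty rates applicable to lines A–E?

101%

Line A: insulated cable → 17.1; rated 250 kW → 17.1.1; for domestic appliances → 17.1.1.1. Scheduled 15%. No special measure applies. → 15%.
Line B: insulated cable → 17.1; rated 250 kW → 17.1.1; industrial → 17.1.1.3. Scheduled 22%. No special measure applies. → 22%.
Line C: transformer → 17.2; rated 400 kW → 17.2.2; for motor vehicles → 17.2.2.2. Scheduled 21%. No special measure applies. → 21%.
Line D: transformer → 17.2; rated 55 kW → 17.2.1; for motor vehicles → 17.2.1.1. Scheduled 12%. Belmark agreement on 17.2.1: not wholly obtained. → 12%.
Line E: transformer → 17.2; rated 55 kW → 17.2.1; for domestic appliances → 17.2.1.3. Scheduled 31%. No special measure applies. → 31%.
Sum: 15% + 22% + 21% + 12% + 31% = 101%.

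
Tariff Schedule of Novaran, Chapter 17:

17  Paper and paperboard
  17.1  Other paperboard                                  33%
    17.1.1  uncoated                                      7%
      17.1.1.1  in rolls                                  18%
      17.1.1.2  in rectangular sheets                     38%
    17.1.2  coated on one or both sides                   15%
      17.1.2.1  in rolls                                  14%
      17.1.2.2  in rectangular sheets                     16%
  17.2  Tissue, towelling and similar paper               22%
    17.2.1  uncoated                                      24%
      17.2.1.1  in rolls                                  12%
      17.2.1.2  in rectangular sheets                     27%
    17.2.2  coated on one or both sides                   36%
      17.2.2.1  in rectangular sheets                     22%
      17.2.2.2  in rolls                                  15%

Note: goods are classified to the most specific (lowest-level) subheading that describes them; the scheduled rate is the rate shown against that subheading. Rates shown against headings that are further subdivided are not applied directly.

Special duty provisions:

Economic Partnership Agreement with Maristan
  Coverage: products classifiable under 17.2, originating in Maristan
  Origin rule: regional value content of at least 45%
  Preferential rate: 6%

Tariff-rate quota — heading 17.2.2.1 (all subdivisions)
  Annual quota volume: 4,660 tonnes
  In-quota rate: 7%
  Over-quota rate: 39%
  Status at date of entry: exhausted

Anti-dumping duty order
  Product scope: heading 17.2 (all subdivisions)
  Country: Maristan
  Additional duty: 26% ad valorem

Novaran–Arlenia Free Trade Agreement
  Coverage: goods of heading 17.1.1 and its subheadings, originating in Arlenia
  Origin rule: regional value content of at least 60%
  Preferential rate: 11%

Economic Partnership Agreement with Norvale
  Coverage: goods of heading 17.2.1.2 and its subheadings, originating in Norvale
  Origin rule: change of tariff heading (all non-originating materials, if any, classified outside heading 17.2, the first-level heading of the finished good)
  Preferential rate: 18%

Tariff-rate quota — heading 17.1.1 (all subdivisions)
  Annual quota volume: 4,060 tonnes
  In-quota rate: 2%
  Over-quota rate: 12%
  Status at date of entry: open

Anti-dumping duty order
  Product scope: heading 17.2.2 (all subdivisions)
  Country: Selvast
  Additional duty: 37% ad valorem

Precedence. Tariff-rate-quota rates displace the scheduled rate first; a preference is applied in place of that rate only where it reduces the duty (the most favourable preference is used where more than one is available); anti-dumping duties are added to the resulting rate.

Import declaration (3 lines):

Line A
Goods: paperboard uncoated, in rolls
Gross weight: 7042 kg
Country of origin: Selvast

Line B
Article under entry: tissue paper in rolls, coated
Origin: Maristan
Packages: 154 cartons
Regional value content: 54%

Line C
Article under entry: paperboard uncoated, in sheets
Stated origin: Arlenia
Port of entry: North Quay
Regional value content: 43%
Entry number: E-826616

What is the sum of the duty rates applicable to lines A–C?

Line A: paperboard → 17.1; uncoated → 17.1.1; in rolls → 17.1.1.1. Scheduled 18%. quota on 17.1.1 open → in-quota 2%. → 2%.
Line B: tissue paper → 17.2; coated → 17.2.2; in rolls → 17.2.2.2. Scheduled 15%. Maristan agreement on 17.2: RVC ≥ 45% → 6% available; preferential 6%; anti-dumping (Maristan, 17.2): +26%; total 6% + 26% = 32%. → 32%.
Line C: paperboard → 17.1; uncoated → 17.1.1; in sheets → 17.1.1.2. Scheduled 38%. quota on 17.1.1 open → in-quota 2%; Arlenia agreement on 17.1.1: RVC < 60%. → 2%.
Sum: 2% + 32% + 2% = 36%.

36%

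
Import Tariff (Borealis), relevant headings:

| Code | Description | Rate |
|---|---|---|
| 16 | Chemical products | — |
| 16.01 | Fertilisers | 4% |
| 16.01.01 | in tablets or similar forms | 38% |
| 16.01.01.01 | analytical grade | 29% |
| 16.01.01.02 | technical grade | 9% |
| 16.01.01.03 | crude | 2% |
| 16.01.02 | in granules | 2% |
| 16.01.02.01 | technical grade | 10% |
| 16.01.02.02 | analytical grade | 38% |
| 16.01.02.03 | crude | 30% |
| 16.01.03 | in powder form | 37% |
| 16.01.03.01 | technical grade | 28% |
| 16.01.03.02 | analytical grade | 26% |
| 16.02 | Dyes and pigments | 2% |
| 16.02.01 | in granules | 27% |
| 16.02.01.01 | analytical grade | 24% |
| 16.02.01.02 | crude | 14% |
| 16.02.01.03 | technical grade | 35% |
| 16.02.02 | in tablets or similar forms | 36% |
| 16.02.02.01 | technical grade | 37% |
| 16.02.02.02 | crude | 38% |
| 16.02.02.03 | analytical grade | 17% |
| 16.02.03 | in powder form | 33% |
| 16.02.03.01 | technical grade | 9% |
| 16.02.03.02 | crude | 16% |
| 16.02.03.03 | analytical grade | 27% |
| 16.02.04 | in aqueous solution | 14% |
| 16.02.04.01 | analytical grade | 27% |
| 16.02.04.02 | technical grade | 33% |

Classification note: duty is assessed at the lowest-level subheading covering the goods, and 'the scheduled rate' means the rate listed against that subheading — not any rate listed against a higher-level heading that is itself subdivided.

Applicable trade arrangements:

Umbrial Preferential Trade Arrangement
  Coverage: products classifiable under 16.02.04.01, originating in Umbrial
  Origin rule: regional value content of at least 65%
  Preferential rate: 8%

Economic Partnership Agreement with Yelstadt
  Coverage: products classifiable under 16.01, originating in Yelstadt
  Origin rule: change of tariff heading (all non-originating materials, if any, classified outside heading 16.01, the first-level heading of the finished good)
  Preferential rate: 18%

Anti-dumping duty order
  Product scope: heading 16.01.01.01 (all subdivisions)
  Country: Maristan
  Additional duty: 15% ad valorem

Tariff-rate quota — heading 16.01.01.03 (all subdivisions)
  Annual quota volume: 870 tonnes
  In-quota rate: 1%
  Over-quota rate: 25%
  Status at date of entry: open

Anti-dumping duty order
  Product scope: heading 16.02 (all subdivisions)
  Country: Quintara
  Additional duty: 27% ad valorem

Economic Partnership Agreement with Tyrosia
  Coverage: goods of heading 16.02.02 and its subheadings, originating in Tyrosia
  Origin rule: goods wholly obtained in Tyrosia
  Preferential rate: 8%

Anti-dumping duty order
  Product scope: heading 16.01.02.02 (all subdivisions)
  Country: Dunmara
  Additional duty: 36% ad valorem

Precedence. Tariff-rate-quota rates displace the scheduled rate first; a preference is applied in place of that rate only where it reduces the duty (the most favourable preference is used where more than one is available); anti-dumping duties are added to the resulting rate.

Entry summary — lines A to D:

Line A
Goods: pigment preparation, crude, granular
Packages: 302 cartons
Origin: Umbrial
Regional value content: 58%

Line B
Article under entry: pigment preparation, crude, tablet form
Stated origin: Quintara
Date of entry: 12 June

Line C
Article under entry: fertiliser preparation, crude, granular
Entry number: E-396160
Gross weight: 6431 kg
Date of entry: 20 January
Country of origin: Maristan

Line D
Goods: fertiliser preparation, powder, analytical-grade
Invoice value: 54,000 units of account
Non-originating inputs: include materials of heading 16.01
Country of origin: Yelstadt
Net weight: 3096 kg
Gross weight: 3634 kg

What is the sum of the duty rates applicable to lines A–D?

135%

Line A: pigment → 16.02; granular → 16.02.01; crude → 16.02.01.02. Scheduled 14%. Umbrial agreement on 16.02.04.01: 16.02.01.02 not covered. → 14%.
Line B: pigment → 16.02; tablet form → 16.02.02; crude → 16.02.02.02. Scheduled 38%. anti-dumping (Quintara, 16.02): +27%; total 38% + 27% = 65%. → 65%.
Line C: fertiliser → 16.01; granular → 16.01.02; crude → 16.01.02.03. Scheduled 30%. No special measure applies. → 30%.
Line D: fertiliser → 16.01; powder → 16.01.03; analytical-grade → 16.01.03.02. Scheduled 26%. Yelstadt agreement on 16.01: CTH not met. → 26%.
Sum: 14% + 65% + 30% + 26% = 135%.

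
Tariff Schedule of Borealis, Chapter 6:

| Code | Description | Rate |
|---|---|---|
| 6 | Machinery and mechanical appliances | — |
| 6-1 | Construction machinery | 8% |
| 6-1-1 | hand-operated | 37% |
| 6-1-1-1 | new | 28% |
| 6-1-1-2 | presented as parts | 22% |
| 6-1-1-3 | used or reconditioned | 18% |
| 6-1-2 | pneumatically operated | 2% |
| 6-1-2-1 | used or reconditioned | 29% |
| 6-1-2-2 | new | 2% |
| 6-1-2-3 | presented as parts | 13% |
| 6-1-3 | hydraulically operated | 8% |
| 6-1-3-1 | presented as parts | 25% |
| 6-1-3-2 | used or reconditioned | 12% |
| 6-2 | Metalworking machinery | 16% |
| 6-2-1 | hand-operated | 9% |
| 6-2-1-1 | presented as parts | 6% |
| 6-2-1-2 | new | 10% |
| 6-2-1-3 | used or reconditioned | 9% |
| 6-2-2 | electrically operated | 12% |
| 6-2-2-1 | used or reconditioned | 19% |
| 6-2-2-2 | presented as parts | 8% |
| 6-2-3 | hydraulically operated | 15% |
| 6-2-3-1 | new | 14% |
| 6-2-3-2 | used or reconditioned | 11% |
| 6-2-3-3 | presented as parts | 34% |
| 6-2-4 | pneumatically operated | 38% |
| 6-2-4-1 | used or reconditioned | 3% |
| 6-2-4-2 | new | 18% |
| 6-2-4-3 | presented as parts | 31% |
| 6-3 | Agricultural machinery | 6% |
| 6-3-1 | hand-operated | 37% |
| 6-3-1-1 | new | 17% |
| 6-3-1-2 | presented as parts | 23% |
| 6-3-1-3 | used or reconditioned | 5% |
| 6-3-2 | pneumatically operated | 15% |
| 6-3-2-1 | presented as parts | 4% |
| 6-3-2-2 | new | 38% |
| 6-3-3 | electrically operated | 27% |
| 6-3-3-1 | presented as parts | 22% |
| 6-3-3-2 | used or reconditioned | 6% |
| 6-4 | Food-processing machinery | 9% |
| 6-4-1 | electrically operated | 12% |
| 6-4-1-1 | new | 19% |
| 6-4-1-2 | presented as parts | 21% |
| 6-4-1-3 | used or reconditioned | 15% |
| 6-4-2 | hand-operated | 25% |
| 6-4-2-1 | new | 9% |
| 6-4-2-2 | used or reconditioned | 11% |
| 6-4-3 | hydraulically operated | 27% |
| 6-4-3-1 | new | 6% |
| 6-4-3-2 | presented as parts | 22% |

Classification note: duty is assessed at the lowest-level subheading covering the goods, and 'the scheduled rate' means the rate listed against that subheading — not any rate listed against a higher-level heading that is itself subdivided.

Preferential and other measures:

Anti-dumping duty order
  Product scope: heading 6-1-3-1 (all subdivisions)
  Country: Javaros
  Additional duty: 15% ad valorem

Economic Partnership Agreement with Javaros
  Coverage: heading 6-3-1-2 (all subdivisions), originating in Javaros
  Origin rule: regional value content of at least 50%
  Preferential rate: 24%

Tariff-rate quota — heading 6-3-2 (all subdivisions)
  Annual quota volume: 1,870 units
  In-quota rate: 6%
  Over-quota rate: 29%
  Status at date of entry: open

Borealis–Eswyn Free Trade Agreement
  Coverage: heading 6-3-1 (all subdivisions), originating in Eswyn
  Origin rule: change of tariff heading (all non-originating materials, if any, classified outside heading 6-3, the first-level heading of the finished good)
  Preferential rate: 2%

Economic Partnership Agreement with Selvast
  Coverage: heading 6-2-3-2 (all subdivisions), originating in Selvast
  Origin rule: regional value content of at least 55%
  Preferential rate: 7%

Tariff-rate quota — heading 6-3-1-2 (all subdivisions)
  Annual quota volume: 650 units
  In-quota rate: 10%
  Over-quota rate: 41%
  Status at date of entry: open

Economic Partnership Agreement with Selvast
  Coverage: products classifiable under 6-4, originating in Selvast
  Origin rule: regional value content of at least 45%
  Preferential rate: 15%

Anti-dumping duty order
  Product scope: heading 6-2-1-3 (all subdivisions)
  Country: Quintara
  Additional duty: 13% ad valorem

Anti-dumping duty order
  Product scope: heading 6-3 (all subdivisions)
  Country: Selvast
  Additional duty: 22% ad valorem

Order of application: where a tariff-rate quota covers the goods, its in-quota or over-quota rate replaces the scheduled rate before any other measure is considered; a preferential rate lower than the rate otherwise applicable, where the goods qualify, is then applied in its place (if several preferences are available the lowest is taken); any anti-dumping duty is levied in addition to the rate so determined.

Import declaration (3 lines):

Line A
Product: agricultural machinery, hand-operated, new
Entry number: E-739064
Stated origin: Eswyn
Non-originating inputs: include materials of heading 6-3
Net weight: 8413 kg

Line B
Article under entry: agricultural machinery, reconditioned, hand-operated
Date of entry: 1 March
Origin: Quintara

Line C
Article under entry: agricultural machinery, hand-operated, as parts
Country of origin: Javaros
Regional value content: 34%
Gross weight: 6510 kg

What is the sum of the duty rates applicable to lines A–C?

32%

Line A: agricultural → 6-3; hand-operated → 6-3-1; new → 6-3-1-1. Scheduled 17%. Eswyn agreement on 6-3-1: CTH not met. → 17%.
Line B: agricultural → 6-3; hand-operated → 6-3-1; reconditioned → 6-3-1-3. Scheduled 5%. No special measure applies. → 5%.
Line C: agricultural → 6-3; hand-operated → 6-3-1; as parts → 6-3-1-2. Scheduled 23%. quota on 6-3-1-2 open → in-quota 10%; Javaros agreement on 6-3-1-2: RVC < 50%. → 10%.
Sum: 17% + 5% + 10% = 32%.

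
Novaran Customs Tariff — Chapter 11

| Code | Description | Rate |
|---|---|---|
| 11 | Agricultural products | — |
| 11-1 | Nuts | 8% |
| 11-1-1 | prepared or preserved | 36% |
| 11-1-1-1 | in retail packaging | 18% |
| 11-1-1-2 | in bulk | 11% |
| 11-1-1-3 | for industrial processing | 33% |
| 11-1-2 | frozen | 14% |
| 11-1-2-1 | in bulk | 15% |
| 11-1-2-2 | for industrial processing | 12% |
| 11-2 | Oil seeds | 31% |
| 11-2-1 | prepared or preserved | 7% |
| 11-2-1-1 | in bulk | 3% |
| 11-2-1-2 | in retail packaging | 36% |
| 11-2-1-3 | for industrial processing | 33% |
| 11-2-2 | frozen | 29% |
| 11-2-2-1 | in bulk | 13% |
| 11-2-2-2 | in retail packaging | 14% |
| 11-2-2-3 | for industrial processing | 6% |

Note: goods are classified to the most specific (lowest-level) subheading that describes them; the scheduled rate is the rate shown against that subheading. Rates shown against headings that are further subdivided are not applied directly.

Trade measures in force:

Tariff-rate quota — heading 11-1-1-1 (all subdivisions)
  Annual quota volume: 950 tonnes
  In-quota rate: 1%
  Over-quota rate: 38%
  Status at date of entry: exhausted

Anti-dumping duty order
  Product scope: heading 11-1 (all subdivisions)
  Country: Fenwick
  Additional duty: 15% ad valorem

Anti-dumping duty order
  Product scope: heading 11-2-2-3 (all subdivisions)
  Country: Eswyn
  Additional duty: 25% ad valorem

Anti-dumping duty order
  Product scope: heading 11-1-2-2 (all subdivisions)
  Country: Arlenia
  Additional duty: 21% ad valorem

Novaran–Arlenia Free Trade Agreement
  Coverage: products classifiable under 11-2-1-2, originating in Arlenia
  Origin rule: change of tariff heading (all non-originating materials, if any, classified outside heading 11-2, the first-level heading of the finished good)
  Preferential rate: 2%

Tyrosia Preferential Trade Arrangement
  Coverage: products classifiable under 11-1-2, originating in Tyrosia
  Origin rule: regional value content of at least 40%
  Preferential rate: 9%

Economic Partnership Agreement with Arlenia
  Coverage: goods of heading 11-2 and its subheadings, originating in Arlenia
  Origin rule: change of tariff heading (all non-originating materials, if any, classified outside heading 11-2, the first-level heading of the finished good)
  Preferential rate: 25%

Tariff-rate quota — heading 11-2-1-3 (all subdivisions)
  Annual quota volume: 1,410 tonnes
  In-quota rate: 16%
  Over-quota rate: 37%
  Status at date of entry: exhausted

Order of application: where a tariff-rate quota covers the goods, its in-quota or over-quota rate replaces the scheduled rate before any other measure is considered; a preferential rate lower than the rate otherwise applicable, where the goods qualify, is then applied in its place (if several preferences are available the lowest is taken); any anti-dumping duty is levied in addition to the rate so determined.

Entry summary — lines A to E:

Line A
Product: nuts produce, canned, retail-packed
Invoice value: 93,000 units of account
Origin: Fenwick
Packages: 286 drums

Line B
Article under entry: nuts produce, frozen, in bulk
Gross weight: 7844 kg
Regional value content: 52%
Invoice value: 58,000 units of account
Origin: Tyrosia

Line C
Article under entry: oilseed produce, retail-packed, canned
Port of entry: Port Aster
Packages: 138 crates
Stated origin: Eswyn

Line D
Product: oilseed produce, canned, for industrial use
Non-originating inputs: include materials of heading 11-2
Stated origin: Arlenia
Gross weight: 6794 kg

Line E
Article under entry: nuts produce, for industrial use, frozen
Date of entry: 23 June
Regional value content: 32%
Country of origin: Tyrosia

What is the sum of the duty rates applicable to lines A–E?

Line A: nuts → 11-1; canned → 11-1-1; retail-packed → 11-1-1-1. Scheduled 18%. quota on 11-1-1-1 exhausted → over-quota 38%; anti-dumping (Fenwick, 11-1): +15%; total 38% + 15% = 53%. → 53%.
Line B: nuts → 11-1; frozen → 11-1-2; in bulk → 11-1-2-1. Scheduled 15%. Tyrosia agreement on 11-1-2: RVC ≥ 40% → 9% available; preferential 9%. → 9%.
Line C: oilseed → 11-2; canned → 11-2-1; retail-packed → 11-2-1-2. Scheduled 36%. No special measure applies. → 36%.
Line D: oilseed → 11-2; canned → 11-2-1; for industrial use → 11-2-1-3. Scheduled 33%. quota on 11-2-1-3 exhausted → over-quota 37%; Arlenia agreement on 11-2-1-2: 11-2-1-3 not covered; Arlenia agreement on 11-2: CTH not met. → 37%.
Line E: nuts → 11-1; frozen → 11-1-2; for industrial use → 11-1-2-2. Scheduled 12%. Tyrosia agreement on 11-1-2: RVC < 40%. → 12%.
Sum: 53% + 9% + 36% + 37% + 12% = 147%.

147%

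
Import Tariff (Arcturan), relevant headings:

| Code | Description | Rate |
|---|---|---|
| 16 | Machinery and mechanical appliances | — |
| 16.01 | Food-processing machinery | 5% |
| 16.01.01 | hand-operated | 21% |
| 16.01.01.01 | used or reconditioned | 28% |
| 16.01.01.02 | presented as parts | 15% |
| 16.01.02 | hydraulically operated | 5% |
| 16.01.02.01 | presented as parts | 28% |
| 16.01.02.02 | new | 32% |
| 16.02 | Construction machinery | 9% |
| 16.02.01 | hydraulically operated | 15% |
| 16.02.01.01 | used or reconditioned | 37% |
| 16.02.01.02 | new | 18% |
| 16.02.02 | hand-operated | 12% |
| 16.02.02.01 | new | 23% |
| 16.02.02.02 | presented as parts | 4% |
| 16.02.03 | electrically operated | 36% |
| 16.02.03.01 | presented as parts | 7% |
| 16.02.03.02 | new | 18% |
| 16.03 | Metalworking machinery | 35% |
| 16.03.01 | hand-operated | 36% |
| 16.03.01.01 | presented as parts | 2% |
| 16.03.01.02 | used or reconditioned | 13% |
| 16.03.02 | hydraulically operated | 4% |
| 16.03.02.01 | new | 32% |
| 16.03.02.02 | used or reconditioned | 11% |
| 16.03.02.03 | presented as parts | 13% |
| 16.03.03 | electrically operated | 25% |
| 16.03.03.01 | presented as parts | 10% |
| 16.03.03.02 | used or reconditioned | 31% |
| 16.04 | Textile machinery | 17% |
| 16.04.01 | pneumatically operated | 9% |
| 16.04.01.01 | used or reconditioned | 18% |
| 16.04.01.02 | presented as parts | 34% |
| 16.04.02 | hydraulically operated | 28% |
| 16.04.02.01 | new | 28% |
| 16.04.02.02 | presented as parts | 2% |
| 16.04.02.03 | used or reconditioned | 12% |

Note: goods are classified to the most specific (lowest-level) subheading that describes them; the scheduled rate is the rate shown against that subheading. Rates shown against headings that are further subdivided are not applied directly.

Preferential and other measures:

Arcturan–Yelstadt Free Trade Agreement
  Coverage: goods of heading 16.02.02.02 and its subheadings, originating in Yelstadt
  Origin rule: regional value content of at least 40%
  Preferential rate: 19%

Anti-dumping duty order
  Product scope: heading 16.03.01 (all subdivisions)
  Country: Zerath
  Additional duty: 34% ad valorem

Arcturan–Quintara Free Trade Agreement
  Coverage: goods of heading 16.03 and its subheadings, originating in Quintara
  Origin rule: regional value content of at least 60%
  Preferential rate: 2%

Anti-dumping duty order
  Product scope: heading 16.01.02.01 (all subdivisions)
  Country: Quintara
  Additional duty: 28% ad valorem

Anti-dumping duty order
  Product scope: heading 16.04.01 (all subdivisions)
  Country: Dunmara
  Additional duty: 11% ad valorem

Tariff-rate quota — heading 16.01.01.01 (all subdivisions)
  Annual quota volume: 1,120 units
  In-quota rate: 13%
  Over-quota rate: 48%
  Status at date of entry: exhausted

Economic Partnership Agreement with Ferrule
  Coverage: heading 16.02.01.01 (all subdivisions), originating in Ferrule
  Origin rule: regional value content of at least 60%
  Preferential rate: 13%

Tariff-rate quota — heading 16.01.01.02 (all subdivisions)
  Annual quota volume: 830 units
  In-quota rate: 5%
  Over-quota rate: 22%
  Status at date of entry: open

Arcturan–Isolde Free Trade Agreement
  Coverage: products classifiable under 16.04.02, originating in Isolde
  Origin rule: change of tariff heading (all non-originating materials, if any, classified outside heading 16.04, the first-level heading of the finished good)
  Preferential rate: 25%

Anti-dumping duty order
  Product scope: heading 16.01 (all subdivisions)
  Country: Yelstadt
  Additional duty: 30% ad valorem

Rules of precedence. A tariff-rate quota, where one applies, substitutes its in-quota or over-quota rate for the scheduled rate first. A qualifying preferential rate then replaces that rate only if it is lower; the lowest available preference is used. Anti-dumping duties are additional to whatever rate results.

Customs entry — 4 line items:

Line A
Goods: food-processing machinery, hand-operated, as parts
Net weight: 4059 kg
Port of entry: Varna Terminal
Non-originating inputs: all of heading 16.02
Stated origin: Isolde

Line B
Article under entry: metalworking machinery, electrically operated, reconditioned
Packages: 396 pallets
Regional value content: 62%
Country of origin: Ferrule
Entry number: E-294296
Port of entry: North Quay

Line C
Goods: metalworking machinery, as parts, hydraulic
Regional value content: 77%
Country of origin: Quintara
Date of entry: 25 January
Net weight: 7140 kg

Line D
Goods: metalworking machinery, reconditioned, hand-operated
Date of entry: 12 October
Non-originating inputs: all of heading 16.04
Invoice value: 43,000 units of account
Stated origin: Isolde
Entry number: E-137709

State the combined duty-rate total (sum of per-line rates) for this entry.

51%

Line A: food-processing → 16.01; hand-operated → 16.01.01; as parts → 16.01.01.02. Scheduled 15%. quota on 16.01.01.02 open → in-quota 5%; Isolde agreement on 16.04.02: 16.01.01.02 not covered. → 5%.
Line B: metalworking → 16.03; electrically operated → 16.03.03; reconditioned → 16.03.03.02. Scheduled 31%. Ferrule agreement on 16.02.01.01: 16.03.03.02 not covered. → 31%.
Line C: metalworking → 16.03; hydraulic → 16.03.02; as parts → 16.03.02.03. Scheduled 13%. Quintara agreement on 16.03: RVC ≥ 60% → 2% available; preferential 2%. → 2%.
Line D: metalworking → 16.03; hand-operated → 16.03.01; reconditioned → 16.03.01.02. Scheduled 13%. Isolde agreement on 16.04.02: 16.03.01.02 not covered. → 13%.
Sum: 5% + 31% + 2% + 13% = 51%.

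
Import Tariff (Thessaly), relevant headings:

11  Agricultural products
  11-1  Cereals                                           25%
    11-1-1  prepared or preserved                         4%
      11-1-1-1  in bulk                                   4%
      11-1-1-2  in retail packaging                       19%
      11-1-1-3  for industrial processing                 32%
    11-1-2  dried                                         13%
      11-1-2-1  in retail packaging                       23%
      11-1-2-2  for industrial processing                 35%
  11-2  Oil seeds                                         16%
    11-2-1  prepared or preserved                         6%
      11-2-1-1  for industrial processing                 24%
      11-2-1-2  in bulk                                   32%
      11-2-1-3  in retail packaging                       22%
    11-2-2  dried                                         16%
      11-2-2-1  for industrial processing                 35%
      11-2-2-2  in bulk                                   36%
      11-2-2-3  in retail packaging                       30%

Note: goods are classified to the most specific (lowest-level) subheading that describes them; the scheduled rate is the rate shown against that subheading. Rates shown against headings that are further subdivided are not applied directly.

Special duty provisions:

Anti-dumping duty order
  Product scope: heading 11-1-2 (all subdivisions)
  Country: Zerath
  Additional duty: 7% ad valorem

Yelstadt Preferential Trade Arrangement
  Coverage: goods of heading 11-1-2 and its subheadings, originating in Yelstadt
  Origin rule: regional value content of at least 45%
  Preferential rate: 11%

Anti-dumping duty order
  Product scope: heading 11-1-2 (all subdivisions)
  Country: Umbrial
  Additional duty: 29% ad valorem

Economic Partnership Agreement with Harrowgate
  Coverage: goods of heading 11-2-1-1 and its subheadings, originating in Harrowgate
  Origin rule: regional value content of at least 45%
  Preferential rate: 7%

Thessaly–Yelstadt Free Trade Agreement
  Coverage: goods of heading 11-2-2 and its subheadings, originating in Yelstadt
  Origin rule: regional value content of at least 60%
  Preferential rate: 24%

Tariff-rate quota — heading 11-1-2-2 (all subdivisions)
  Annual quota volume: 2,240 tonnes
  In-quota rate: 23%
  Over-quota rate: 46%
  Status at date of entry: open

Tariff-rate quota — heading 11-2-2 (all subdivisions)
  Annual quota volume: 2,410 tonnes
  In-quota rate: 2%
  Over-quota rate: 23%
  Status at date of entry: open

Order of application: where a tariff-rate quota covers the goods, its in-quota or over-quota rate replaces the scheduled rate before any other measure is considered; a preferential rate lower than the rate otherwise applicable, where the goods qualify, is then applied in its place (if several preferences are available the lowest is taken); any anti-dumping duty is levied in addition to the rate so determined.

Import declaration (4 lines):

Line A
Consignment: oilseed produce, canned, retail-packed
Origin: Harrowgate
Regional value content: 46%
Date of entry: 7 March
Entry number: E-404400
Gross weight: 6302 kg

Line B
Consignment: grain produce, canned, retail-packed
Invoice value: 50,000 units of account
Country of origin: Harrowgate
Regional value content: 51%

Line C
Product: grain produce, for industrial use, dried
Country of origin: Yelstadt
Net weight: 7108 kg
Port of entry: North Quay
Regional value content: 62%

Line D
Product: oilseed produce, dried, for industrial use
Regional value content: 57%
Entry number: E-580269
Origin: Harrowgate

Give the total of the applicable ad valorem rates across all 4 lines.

54%

Line A: oilseed → 11-2; canned → 11-2-1; retail-packed → 11-2-1-3. Scheduled 22%. Harrowgate agreement on 11-2-1-1: 11-2-1-3 not covered. → 22%.
Line B: grain → 11-1; canned → 11-1-1; retail-packed → 11-1-1-2. Scheduled 19%. Harrowgate agreement on 11-2-1-1: 11-1-1-2 not covered. → 19%.
Line C: grain → 11-1; dried → 11-1-2; for industrial use → 11-1-2-2. Scheduled 35%. quota on 11-1-2-2 open → in-quota 23%; Yelstadt agreement on 11-1-2: RVC ≥ 45% → 11% available; Yelstadt agreement on 11-2-2: 11-1-2-2 not covered; preferential 11%. → 11%.
Line D: oilseed → 11-2; dried → 11-2-2; for industrial use → 11-2-2-1. Scheduled 35%. quota on 11-2-2 open → in-quota 2%; Harrowgate agreement on 11-2-1-1: 11-2-2-1 not covered. → 2%.
Sum: 22% + 19% + 11% + 2% = 54%.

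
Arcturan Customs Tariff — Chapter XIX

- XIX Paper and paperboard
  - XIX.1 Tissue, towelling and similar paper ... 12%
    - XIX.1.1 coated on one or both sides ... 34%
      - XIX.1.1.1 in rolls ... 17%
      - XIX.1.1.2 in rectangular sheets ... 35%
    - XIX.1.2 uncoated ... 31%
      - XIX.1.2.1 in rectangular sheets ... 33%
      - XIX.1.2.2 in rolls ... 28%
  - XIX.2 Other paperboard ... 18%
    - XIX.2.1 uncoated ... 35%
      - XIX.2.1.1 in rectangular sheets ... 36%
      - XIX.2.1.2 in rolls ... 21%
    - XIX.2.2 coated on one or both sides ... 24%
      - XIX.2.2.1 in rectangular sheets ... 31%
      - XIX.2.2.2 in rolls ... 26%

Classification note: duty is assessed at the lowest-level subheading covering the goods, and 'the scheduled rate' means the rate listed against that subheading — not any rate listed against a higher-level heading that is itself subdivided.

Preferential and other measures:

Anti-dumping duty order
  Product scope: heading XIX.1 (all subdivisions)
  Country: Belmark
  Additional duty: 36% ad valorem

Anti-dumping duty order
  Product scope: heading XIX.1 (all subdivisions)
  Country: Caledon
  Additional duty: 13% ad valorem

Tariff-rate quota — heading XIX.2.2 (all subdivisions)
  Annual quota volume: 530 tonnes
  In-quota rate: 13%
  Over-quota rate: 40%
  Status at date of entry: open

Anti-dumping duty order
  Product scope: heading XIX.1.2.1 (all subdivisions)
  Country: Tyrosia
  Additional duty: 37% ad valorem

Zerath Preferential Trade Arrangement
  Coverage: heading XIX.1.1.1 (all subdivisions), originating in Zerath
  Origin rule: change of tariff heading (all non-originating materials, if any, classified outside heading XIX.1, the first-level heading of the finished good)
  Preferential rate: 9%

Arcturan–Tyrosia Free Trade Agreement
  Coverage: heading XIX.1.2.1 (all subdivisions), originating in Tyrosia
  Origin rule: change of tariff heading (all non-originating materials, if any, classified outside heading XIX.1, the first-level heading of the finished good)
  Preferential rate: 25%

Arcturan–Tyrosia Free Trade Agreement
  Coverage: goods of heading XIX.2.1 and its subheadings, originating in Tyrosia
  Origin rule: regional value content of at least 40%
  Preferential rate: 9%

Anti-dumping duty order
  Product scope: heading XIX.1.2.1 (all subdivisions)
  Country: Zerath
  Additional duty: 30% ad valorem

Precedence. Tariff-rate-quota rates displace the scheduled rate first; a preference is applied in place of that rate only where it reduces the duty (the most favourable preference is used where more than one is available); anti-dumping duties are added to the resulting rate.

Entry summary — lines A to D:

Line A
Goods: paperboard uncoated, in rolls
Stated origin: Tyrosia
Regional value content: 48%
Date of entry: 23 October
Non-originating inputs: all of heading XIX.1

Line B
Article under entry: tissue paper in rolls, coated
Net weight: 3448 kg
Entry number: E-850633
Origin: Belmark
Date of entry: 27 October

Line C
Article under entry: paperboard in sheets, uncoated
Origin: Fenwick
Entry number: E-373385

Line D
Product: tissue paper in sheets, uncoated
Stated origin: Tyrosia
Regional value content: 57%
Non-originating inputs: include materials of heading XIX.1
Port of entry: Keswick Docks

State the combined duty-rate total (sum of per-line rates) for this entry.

168%

Line A: paperboard → XIX.2; uncoated → XIX.2.1; in rolls → XIX.2.1.2. Scheduled 21%. Tyrosia agreement on XIX.1.2.1: XIX.2.1.2 not covered; Tyrosia agreement on XIX.2.1: RVC ≥ 40% → 9% available; preferential 9%. → 9%.
Line B: tissue paper → XIX.1; coated → XIX.1.1; in rolls → XIX.1.1.1. Scheduled 17%. anti-dumping (Belmark, XIX.1): +36%; total 17% + 36% = 53%. → 53%.
Line C: paperboard → XIX.2; uncoated → XIX.2.1; in sheets → XIX.2.1.1. Scheduled 36%. No special measure applies. → 36%.
Line D: tissue paper → XIX.1; uncoated → XIX.1.2; in sheets → XIX.1.2.1. Scheduled 33%. Tyrosia agreement on XIX.1.2.1: CTH not met; Tyrosia agreement on XIX.2.1: XIX.1.2.1 not covered; anti-dumping (Tyrosia, XIX.1.2.1): +37%; total 33% + 37% = 70%. → 70%.
Sum: 9% + 53% + 36% + 70% = 168%.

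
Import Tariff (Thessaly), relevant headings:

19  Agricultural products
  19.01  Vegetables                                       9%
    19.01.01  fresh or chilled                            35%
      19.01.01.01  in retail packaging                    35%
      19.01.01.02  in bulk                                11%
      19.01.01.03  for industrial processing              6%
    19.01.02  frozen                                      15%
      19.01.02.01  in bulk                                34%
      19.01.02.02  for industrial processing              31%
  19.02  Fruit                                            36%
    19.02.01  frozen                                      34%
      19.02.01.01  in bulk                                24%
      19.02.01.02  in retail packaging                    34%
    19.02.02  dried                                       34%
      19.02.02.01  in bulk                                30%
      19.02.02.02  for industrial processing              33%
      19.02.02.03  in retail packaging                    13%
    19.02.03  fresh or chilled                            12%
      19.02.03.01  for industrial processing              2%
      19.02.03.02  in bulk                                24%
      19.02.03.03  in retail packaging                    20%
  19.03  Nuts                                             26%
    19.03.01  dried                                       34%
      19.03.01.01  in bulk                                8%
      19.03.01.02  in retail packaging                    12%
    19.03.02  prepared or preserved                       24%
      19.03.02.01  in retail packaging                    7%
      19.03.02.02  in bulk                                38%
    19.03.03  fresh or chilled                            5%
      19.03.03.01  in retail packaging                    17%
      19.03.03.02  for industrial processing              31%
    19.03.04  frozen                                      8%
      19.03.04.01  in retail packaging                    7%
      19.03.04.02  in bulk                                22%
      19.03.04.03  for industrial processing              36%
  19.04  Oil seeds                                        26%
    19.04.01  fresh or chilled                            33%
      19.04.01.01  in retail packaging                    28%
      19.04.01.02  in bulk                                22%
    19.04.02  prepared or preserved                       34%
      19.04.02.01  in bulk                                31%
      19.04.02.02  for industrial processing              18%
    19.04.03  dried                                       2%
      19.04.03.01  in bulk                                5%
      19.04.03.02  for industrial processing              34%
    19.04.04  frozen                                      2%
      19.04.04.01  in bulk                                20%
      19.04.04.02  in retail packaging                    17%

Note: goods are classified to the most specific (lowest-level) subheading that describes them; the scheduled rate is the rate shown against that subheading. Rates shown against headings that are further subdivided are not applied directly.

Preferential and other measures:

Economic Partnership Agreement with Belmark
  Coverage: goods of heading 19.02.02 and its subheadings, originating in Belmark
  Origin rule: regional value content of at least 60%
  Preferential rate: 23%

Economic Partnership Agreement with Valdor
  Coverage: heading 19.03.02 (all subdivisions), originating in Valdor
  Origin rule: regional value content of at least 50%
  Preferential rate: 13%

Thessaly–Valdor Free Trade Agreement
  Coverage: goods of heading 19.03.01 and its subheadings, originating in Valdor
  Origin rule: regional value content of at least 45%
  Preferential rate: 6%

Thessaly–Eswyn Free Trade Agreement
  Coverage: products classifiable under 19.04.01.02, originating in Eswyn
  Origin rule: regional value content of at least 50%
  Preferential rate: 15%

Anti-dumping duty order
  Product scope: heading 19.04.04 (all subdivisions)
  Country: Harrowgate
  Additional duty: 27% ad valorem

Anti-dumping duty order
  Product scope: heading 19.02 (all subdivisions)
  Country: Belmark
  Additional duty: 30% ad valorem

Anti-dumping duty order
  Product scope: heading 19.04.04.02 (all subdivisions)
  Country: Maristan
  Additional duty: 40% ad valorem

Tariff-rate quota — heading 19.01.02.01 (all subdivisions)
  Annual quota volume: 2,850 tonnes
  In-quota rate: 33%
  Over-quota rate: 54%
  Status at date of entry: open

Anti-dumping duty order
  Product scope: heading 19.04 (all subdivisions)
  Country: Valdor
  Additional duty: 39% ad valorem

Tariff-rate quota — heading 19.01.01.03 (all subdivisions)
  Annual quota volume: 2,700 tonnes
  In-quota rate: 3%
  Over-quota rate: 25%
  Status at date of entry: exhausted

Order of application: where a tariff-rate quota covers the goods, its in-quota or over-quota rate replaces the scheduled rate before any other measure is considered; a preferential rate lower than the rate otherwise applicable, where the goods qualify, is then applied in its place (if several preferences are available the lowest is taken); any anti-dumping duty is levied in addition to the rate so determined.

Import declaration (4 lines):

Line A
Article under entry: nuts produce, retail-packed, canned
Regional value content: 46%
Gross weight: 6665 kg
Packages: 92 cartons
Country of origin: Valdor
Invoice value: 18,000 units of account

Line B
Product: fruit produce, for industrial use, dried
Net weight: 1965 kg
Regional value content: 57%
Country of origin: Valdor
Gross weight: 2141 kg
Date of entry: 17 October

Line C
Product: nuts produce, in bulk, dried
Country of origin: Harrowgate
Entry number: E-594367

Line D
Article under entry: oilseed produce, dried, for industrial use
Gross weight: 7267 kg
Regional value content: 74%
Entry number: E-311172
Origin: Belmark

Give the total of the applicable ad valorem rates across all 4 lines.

Line A: nuts → 19.03; canned → 19.03.02; retail-packed → 19.03.02.01. Scheduled 7%. Valdor agreement on 19.03.02: RVC < 50%; Valdor agreement on 19.03.01: 19.03.02.01 not covered. → 7%.
Line B: fruit → 19.02; dried → 19.02.02; for industrial use → 19.02.02.02. Scheduled 33%. Valdor agreement on 19.03.02: 19.02.02.02 not covered; Valdor agreement on 19.03.01: 19.02.02.02 not covered. → 33%.
Line C: nuts → 19.03; dried → 19.03.01; in bulk → 19.03.01.01. Scheduled 8%. No special measure applies. → 8%.
Line D: oilseed → 19.04; dried → 19.04.03; for industrial use → 19.04.03.02. Scheduled 34%. Belmark agreement on 19.02.02: 19.04.03.02 not covered. → 34%.
Sum: 7% + 33% + 8% + 34% = 82%.

82%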